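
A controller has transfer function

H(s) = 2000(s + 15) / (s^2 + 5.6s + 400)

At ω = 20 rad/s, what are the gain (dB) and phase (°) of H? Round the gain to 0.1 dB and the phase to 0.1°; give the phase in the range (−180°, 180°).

53.0 dB, -36.9°

At s = jω = j20:
zero (s+15): 15 + j20 → |·| = √(15²+20²) = √625 ≈ 25, ∠ = arctan(20/15) ≈ 53.13°
quadratic: (j20)² + 5.6·j20 + 400 = 0 + j112 → |·| ≈ 112, ∠ ≈ 90.00°
|H| = 2000 · 25 / 112 ≈ 446.43
Gain = 20 log₁₀(446.43) ≈ 53.00 dB
∠H = 53.13° − 90.00° = -36.87°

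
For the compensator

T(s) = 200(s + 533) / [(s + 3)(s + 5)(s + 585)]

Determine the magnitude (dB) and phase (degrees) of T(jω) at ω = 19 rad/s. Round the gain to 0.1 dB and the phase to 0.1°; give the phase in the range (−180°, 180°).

-6.3 dB, -156.1°

At s = jω = j19:
zero (s+533): 533 + j19 → |·| = √(533²+19²) = √284450 ≈ 533.34, ∠ = arctan(19/533) ≈ 2.04°
pole (s+3): 3 + j19 → |·| = √(3²+19²) = √370 ≈ 19.235, ∠ = arctan(19/3) ≈ 81.03°
pole (s+5): 5 + j19 → |·| = √(5²+19²) = √386 ≈ 19.647, ∠ = arctan(19/5) ≈ 75.26°
pole (s+585): 585 + j19 → |·| = √(585²+19²) = √342586 ≈ 585.31, ∠ = arctan(19/585) ≈ 1.86°
|T| = 200 · 533.34 / 2.2119e+05 ≈ 0.48225
Gain = 20 log₁₀(0.48225) ≈ -6.33 dB
∠T = 2.04° − 158.15° = -156.11°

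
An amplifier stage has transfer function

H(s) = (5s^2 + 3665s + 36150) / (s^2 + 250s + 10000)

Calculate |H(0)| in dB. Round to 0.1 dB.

H(0) = 36150 / 10000 = 3.615
20 log₁₀(3.615) ≈ 11.16 dB

11.2 dB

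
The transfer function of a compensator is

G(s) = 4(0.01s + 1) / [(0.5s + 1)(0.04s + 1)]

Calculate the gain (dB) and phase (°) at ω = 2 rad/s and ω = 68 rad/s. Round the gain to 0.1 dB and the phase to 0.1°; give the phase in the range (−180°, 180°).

ω = 2: 9.0 dB, -48.4°; ω = 68: -26.2 dB, -123.9°

At ω = 2 rad/s:
zero (1 + j2·0.01) = 1 + j0.02 → |·| ≈ 1.0002, ∠ ≈ 1.15°
pole (1 + j2·0.5) = 1 + j1 → |·| ≈ 1.4142, ∠ ≈ 45.00°
pole (1 + j2·0.04) = 1 + j0.08 → |·| ≈ 1.0032, ∠ ≈ 4.57°
|G| = 4 · 1.0002 / (1.4142 · 1.0032) ≈ 2.82
Gain = 20 log₁₀(2.82) ≈ 9.00 dB
∠G = (1.15°) − (45.00° + 4.57°) = -48.42°

At ω = 68 rad/s:
zero (1 + j68·0.01) = 1 + j0.68 → |·| ≈ 1.2093, ∠ ≈ 34.22°
pole (1 + j68·0.5) = 1 + j34 → |·| ≈ 34.015, ∠ ≈ 88.32°
pole (1 + j68·0.04) = 1 + j2.72 → |·| ≈ 2.898, ∠ ≈ 69.81°
|G| = 4 · 1.2093 / (34.015 · 2.898) ≈ 0.049071
Gain = 20 log₁₀(0.049071) ≈ -26.18 dB
∠G = (34.22°) − (88.32° + 69.81°) = -123.91°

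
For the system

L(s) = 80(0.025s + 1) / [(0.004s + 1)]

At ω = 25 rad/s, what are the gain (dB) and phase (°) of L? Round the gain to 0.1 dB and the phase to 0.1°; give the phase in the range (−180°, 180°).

39.5 dB, 26.3°

At ω = 25 rad/s:
zero (1 + j25·0.025) = 1 + j0.625 → |·| ≈ 1.1792, ∠ ≈ 32.01°
pole (1 + j25·0.004) = 1 + j0.1 → |·| ≈ 1.005, ∠ ≈ 5.71°
|L| = 80 · 1.1792 / (1.005) ≈ 93.867
Gain = 20 log₁₀(93.867) ≈ 39.45 dB
∠L = (32.01°) − (5.71°) = 26.30°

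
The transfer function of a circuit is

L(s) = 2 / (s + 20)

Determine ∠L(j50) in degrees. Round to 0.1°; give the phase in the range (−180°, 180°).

-68.2°

Substitute s = j50:
Numerator: 2 = 2 + j0
Denominator: (j50) + 20 = 20 + j50
|N| = √(2² + 0²) ≈ 2, ∠N ≈ 0.00°
|D| = √(20² + 50²) ≈ 53.852, ∠D ≈ 68.20°
∠L = 0.00° − 68.20° = -68.20°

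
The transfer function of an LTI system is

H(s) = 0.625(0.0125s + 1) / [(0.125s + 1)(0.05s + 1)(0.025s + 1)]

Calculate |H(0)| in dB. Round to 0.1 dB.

H(0) = 0.625 · 1 / 1 = 0.625
20 log₁₀(0.625) ≈ -4.08 dB

-4.1 dB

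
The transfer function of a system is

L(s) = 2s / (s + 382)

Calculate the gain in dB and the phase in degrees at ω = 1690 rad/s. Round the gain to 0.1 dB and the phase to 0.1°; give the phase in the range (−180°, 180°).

5.8 dB, 12.7°

At s = jω = j1690:
zero at origin: s = j1690 → |·| = 1690, ∠ = 90.00°
pole (s+382): 382 + j1690 → |·| = √(382²+1690²) = √3002024 ≈ 1732.6, ∠ = arctan(1690/382) ≈ 77.26°
|L| = 2 · 1690 / 1732.6 ≈ 1.9508
Gain = 20 log₁₀(1.9508) ≈ 5.80 dB
∠L = 90.00° − 77.26° = 12.74°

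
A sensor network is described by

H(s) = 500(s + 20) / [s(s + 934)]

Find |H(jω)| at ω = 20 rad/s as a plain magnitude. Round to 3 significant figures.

At s = jω = j20:
zero (s+20): 20 + j20 → |·| = √(20²+20²) = √800 ≈ 28.284, ∠ = arctan(20/20) ≈ 45.00°
pole (s+934): 934 + j20 → |·| = √(934²+20²) = √872756 ≈ 934.21, ∠ = arctan(20/934) ≈ 1.23°
pole at origin: |s| = 20, ∠ = 90.00° (in denominator)
|H| = 500 · 28.284 / 18684 ≈ 0.7569

0.757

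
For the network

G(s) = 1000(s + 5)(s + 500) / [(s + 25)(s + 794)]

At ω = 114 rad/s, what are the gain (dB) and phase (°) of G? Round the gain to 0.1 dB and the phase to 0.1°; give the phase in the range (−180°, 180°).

55.9 dB, 14.5°

At s = jω = j114:
zero (s+5): 5 + j114 → |·| = √(5²+114²) = √13021 ≈ 114.11, ∠ = arctan(114/5) ≈ 87.49°
zero (s+500): 500 + j114 → |·| = √(500²+114²) = √262996 ≈ 512.83, ∠ = arctan(114/500) ≈ 12.84°
pole (s+25): 25 + j114 → |·| = √(25²+114²) = √13621 ≈ 116.71, ∠ = arctan(114/25) ≈ 77.63°
pole (s+794): 794 + j114 → |·| = √(794²+114²) = √643432 ≈ 802.14, ∠ = arctan(114/794) ≈ 8.17°
|G| = 1000 · 58519 / 93618 ≈ 625.08
Gain = 20 log₁₀(625.08) ≈ 55.92 dB
∠G = 100.33° − 85.80° = 14.53°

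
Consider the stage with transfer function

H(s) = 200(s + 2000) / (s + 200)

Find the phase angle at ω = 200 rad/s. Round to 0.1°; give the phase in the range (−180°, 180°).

-39.3°

At s = jω = j200:
zero (s+2000): 2000 + j200 → |·| = √(2000²+200²) = √4040000 ≈ 2010, ∠ = arctan(200/2000) ≈ 5.71°
pole (s+200): 200 + j200 → |·| = √(200²+200²) = √80000 ≈ 282.84, ∠ = arctan(200/200) ≈ 45.00°
∠H = 5.71° − 45.00° = -39.29°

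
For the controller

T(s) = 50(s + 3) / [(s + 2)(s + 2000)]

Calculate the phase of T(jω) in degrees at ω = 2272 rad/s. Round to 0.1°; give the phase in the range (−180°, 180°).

At s = jω = j2272:
zero (s+3): 3 + j2272 → |·| = √(3²+2272²) = √5161993 ≈ 2272, ∠ = arctan(2272/3) ≈ 89.92°
pole (s+2): 2 + j2272 → |·| = √(2²+2272²) = √5161988 ≈ 2272, ∠ = arctan(2272/2) ≈ 89.95°
pole (s+2000): 2000 + j2272 → |·| = √(2000²+2272²) = √9161984 ≈ 3026.9, ∠ = arctan(2272/2000) ≈ 48.64°
∠T = 89.92° − 138.59° = -48.67°

-48.7°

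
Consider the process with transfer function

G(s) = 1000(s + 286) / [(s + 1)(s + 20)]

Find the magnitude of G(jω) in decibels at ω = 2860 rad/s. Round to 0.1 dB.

-9.1 dB

At s = jω = j2860:
zero (s+286): 286 + j2860 → |·| = √(286²+2860²) = √8261396 ≈ 2874.3, ∠ = arctan(2860/286) ≈ 84.29°
pole (s+1): 1 + j2860 → |·| = √(1²+2860²) = √8179601 ≈ 2860, ∠ = arctan(2860/1) ≈ 89.98°
pole (s+20): 20 + j2860 → |·| = √(20²+2860²) = √8180000 ≈ 2860.1, ∠ = arctan(2860/20) ≈ 89.60°
|G| = 1000 · 2874.3 / 8.1799e+06 ≈ 0.35139
Gain = 20 log₁₀(0.35139) ≈ -9.08 dB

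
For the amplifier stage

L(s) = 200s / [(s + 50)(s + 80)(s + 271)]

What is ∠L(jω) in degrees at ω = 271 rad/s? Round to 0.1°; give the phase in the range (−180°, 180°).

At s = jω = j271:
zero at origin: s = j271 → |·| = 271, ∠ = 90.00°
pole (s+50): 50 + j271 → |·| = √(50²+271²) = √75941 ≈ 275.57, ∠ = arctan(271/50) ≈ 79.55°
pole (s+80): 80 + j271 → |·| = √(80²+271²) = √79841 ≈ 282.56, ∠ = arctan(271/80) ≈ 73.55°
pole (s+271): 271 + j271 → |·| = √(271²+271²) = √146882 ≈ 383.25, ∠ = arctan(271/271) ≈ 45.00°
∠L = 90.00° − 198.10° = -108.10°

-108.1°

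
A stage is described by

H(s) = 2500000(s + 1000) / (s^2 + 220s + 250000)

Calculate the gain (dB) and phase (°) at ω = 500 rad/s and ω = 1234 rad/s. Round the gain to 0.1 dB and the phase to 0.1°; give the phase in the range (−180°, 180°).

ω = 500: 88.1 dB, -63.4°; ω = 1234: 69.7 dB, -117.0°

At s = jω = j500:
zero (s+1000): 1000 + j500 → |·| = √(1000²+500²) = √1250000 ≈ 1118, ∠ = arctan(500/1000) ≈ 26.57°
quadratic: (j500)² + 220·j500 + 250000 = 0 + j110000 → |·| ≈ 1.1e+05, ∠ ≈ 90.00°
|H| = 2500000 · 1118 / 1.1e+05 ≈ 25409
Gain = 20 log₁₀(25409) ≈ 88.10 dB
∠H = 26.57° − 90.00° = -63.43°

At s = jω = j1234:
zero (s+1000): 1000 + j1234 → |·| = √(1000²+1234²) = √2522756 ≈ 1588.3, ∠ = arctan(1234/1000) ≈ 50.98°
quadratic: (j1234)² + 220·j1234 + 250000 = -1272756 + j271480 → |·| ≈ 1.3014e+06, ∠ ≈ 167.96°
|H| = 2500000 · 1588.3 / 1.3014e+06 ≈ 3051.1
Gain = 20 log₁₀(3051.1) ≈ 69.69 dB
∠H = 50.98° − 167.96° = -116.98°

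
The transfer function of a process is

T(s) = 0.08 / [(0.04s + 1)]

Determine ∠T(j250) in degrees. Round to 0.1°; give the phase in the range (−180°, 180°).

At ω = 250 rad/s:
pole (1 + j250·0.04) = 1 + j10 → |·| ≈ 10.05, ∠ ≈ 84.29°
∠T = (0°) − (84.29°) = -84.29°

-84.3°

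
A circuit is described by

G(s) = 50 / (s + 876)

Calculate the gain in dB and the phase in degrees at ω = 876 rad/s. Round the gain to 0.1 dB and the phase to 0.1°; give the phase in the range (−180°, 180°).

At s = jω = j876:
pole (s+876): 876 + j876 → |·| = √(876²+876²) = √1534752 ≈ 1238.9, ∠ = arctan(876/876) ≈ 45.00°
|G| = 50 / 1238.9 ≈ 0.040358
Gain = 20 log₁₀(0.040358) ≈ -27.88 dB
∠G = 0.00° − 45.00° = -45.00°

-27.9 dB, -45.0°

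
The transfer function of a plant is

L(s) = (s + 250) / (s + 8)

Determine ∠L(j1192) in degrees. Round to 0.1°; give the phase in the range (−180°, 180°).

Substitute s = j1192:
Numerator: (j1192) + 250 = 250 + j1192
Denominator: (j1192) + 8 = 8 + j1192
|N| = √(250² + 1192²) ≈ 1217.9, ∠N ≈ 78.15°
|D| = √(8² + 1192²) ≈ 1192, ∠D ≈ 89.62°
∠L = 78.15° − 89.62° = -11.47°

-11.5°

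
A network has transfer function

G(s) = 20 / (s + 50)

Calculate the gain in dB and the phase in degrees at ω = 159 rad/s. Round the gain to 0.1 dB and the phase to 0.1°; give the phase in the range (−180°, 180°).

-18.4 dB, -72.5°

At s = jω = j159:
pole (s+50): 50 + j159 → |·| = √(50²+159²) = √27781 ≈ 166.68, ∠ = arctan(159/50) ≈ 72.54°
|G| = 20 / 166.68 ≈ 0.11999
Gain = 20 log₁₀(0.11999) ≈ -18.42 dB
∠G = 0.00° − 72.54° = -72.54°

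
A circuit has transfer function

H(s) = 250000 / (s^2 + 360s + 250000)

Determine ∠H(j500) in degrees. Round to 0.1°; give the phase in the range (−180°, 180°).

-90.0°

At s = jω = j500:
quadratic: (j500)² + 360·j500 + 250000 = 0 + j180000 → |·| ≈ 1.8e+05, ∠ ≈ 90.00°
∠H = 0.00° − 90.00° = -90.00°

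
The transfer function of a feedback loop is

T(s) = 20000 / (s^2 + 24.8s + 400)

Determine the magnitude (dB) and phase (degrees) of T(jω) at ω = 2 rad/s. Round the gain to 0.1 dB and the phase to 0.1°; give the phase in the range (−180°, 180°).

At s = jω = j2:
quadratic: (j2)² + 24.8·j2 + 400 = 396 + j49.6 → |·| ≈ 399.09, ∠ ≈ 7.14°
|T| = 20000 / 399.09 ≈ 50.114
Gain = 20 log₁₀(50.114) ≈ 34.00 dB
∠T = 0.00° − 7.14° = -7.14°

34.0 dB, -7.1°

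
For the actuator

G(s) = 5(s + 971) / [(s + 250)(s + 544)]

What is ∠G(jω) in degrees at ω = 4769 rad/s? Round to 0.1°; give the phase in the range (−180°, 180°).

-92.0°

At s = jω = j4769:
zero (s+971): 971 + j4769 → |·| = √(971²+4769²) = √23686202 ≈ 4866.8, ∠ = arctan(4769/971) ≈ 78.49°
pole (s+250): 250 + j4769 → |·| = √(250²+4769²) = √22805861 ≈ 4775.5, ∠ = arctan(4769/250) ≈ 87.00°
pole (s+544): 544 + j4769 → |·| = √(544²+4769²) = √23039297 ≈ 4799.9, ∠ = arctan(4769/544) ≈ 83.49°
∠G = 78.49° − 170.49° = -92.00°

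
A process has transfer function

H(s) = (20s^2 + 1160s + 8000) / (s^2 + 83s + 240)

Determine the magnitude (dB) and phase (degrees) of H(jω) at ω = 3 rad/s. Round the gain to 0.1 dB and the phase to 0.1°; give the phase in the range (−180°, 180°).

Substitute s = j3:
Numerator: 20(j3)^2 + 1160(j3) + 8000 = 7820 + j3480
Denominator: (j3)^2 + 83(j3) + 240 = 231 + j249
|N| = √(7820² + 3480²) ≈ 8559.4, ∠N ≈ 23.99°
|D| = √(231² + 249²) ≈ 339.65, ∠D ≈ 47.15°
|H| = 8559.4 / 339.65 ≈ 25.201
Gain = 20 log₁₀(25.201) ≈ 28.03 dB
∠H = 23.99° − 47.15° = -23.16°

28.0 dB, -23.2°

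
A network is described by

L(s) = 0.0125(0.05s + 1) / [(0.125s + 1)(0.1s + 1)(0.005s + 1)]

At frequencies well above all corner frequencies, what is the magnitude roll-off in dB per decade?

Each pole contributes −20 dB/decade at high frequency; each zero contributes +20 dB/decade.
Net: 1 zero(s) − 3 pole(s) → -40 dB/decade.

-40 dB/decade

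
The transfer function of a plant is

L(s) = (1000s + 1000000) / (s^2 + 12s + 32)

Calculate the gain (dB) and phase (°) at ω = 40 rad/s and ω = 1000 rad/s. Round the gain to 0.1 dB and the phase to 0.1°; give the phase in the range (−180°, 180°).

Substitute s = j40:
Numerator: 1000(j40) + 1000000 = 1000000 + j40000
Denominator: (j40)^2 + 12(j40) + 32 = -1568 + j480
|N| = √(1000000² + 40000²) ≈ 1.0008e+06, ∠N ≈ 2.29°
|D| = √(1568² + 480²) ≈ 1639.8, ∠D ≈ 162.98°
|L| = 1.0008e+06 / 1639.8 ≈ 610.32
Gain = 20 log₁₀(610.32) ≈ 55.71 dB
∠L = 2.29° − 162.98° = -160.69°

Substitute s = j1000:
Numerator: 1000(j1000) + 1000000 = 1000000 + j1000000
Denominator: (j1000)^2 + 12(j1000) + 32 = -999968 + j12000
|N| = √(1000000² + 1000000²) ≈ 1.4142e+06, ∠N ≈ 45.00°
|D| = √(999968² + 12000²) ≈ 1e+06, ∠D ≈ 179.31°
|L| = 1.4142e+06 / 1e+06 ≈ 1.4142
Gain = 20 log₁₀(1.4142) ≈ 3.01 dB
∠L = 45.00° − 179.31° = -134.31°

ω = 40: 55.7 dB, -160.7°; ω = 1000: 3.0 dB, -134.3°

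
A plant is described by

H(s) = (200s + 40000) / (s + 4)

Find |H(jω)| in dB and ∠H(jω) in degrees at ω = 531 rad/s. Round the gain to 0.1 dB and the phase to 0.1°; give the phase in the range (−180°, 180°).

46.6 dB, -20.2°

Substitute s = j531:
Numerator: 200(j531) + 40000 = 40000 + j106200
Denominator: (j531) + 4 = 4 + j531
|N| = √(40000² + 106200²) ≈ 1.1348e+05, ∠N ≈ 69.36°
|D| = √(4² + 531²) ≈ 531.02, ∠D ≈ 89.57°
|H| = 1.1348e+05 / 531.02 ≈ 213.7
Gain = 20 log₁₀(213.7) ≈ 46.60 dB
∠H = 69.36° − 89.57° = -20.21°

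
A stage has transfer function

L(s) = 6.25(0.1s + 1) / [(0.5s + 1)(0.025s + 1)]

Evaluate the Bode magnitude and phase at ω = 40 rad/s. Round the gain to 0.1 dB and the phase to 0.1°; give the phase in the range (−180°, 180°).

-0.8 dB, -56.2°

At ω = 40 rad/s:
zero (1 + j40·0.1) = 1 + j4 → |·| ≈ 4.1231, ∠ ≈ 75.96°
pole (1 + j40·0.5) = 1 + j20 → |·| ≈ 20.025, ∠ ≈ 87.14°
pole (1 + j40·0.025) = 1 + j1 → |·| ≈ 1.4142, ∠ ≈ 45.00°
|L| = 6.25 · 4.1231 / (20.025 · 1.4142) ≈ 0.90996
Gain = 20 log₁₀(0.90996) ≈ -0.82 dB
∠L = (75.96°) − (87.14° + 45.00°) = -56.18°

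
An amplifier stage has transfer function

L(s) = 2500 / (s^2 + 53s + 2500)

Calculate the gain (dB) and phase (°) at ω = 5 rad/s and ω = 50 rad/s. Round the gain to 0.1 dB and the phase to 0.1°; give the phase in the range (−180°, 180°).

At s = jω = j5:
quadratic: (j5)² + 53·j5 + 2500 = 2475 + j265 → |·| ≈ 2489.1, ∠ ≈ 6.11°
|L| = 2500 / 2489.1 ≈ 1.0044
Gain = 20 log₁₀(1.0044) ≈ 0.04 dB
∠L = 0.00° − 6.11° = -6.11°

At s = jω = j50:
quadratic: (j50)² + 53·j50 + 2500 = 0 + j2650 → |·| ≈ 2650, ∠ ≈ 90.00°
|L| = 2500 / 2650 ≈ 0.9434
Gain = 20 log₁₀(0.9434) ≈ -0.51 dB
∠L = 0.00° − 90.00° = -90.00°

ω = 5: 0.0 dB, -6.1°; ω = 50: -0.5 dB, -90.0°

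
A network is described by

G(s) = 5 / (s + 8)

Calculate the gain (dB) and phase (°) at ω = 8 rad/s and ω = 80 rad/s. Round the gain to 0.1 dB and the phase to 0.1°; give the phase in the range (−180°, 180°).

Substitute s = j8:
Numerator: 5 = 5 + j0
Denominator: (j8) + 8 = 8 + j8
|N| = √(5² + 0²) ≈ 5, ∠N ≈ 0.00°
|D| = √(8² + 8²) ≈ 11.314, ∠D ≈ 45.00°
|G| = 5 / 11.314 ≈ 0.44193
Gain = 20 log₁₀(0.44193) ≈ -7.09 dB
∠G = 0.00° − 45.00° = -45.00°

Substitute s = j80:
Numerator: 5 = 5 + j0
Denominator: (j80) + 8 = 8 + j80
|N| = √(5² + 0²) ≈ 5, ∠N ≈ 0.00°
|D| = √(8² + 80²) ≈ 80.399, ∠D ≈ 84.29°
|G| = 5 / 80.399 ≈ 0.06219
Gain = 20 log₁₀(0.06219) ≈ -24.13 dB
∠G = 0.00° − 84.29° = -84.29°

ω = 8: -7.1 dB, -45.0°; ω = 80: -24.1 dB, -84.3°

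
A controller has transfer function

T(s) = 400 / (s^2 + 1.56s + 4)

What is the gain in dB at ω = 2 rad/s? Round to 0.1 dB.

42.2 dB

At s = jω = j2:
quadratic: (j2)² + 1.56·j2 + 4 = 0 + j3.12 → |·| ≈ 3.12, ∠ ≈ 90.00°
|T| = 400 / 3.12 ≈ 128.21
Gain = 20 log₁₀(128.21) ≈ 42.16 dB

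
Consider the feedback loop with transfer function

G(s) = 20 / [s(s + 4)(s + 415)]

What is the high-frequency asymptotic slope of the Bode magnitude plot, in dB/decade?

-60 dB/decade

Each pole contributes −20 dB/decade at high frequency; each zero contributes +20 dB/decade.
Net: 0 zero(s) − 3 pole(s) → -60 dB/decade.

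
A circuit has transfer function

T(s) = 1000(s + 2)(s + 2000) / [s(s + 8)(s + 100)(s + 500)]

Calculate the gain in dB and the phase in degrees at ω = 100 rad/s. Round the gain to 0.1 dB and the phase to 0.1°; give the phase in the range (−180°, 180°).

-11.2 dB, -140.0°

At s = jω = j100:
zero (s+2): 2 + j100 → |·| = √(2²+100²) = √10004 ≈ 100.02, ∠ = arctan(100/2) ≈ 88.85°
zero (s+2000): 2000 + j100 → |·| = √(2000²+100²) = √4010000 ≈ 2002.5, ∠ = arctan(100/2000) ≈ 2.86°
pole (s+8): 8 + j100 → |·| = √(8²+100²) = √10064 ≈ 100.32, ∠ = arctan(100/8) ≈ 85.43°
pole (s+100): 100 + j100 → |·| = √(100²+100²) = √20000 ≈ 141.42, ∠ = arctan(100/100) ≈ 45.00°
pole (s+500): 500 + j100 → |·| = √(500²+100²) = √260000 ≈ 509.9, ∠ = arctan(100/500) ≈ 11.31°
pole at origin: |s| = 100, ∠ = 90.00° (in denominator)
|T| = 1000 · 2.0029e+05 / 7.2341e+08 ≈ 0.27687
Gain = 20 log₁₀(0.27687) ≈ -11.15 dB
∠T = 91.71° − 231.74° = -140.03°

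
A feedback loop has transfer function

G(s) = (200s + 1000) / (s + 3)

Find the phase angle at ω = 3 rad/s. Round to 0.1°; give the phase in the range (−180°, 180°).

-14.0°

Substitute s = j3:
Numerator: 200(j3) + 1000 = 1000 + j600
Denominator: (j3) + 3 = 3 + j3
|N| = √(1000² + 600²) ≈ 1166.2, ∠N ≈ 30.96°
|D| = √(3² + 3²) ≈ 4.2426, ∠D ≈ 45.00°
∠G = 30.96° − 45.00° = -14.04°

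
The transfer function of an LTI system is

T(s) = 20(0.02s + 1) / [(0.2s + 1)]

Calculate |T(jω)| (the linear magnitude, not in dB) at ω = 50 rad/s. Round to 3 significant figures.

2.81

At ω = 50 rad/s:
zero (1 + j50·0.02) = 1 + j1 → |·| ≈ 1.4142, ∠ ≈ 45.00°
pole (1 + j50·0.2) = 1 + j10 → |·| ≈ 10.05, ∠ ≈ 84.29°
|T| = 20 · 1.4142 / (10.05) ≈ 2.8143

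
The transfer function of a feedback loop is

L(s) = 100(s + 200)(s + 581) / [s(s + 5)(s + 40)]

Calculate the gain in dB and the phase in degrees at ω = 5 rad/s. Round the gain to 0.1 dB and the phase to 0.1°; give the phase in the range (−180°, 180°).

At s = jω = j5:
zero (s+200): 200 + j5 → |·| = √(200²+5²) = √40025 ≈ 200.06, ∠ = arctan(5/200) ≈ 1.43°
zero (s+581): 581 + j5 → |·| = √(581²+5²) = √337586 ≈ 581.02, ∠ = arctan(5/581) ≈ 0.49°
pole (s+5): 5 + j5 → |·| = √(5²+5²) = √50 ≈ 7.0711, ∠ = arctan(5/5) ≈ 45.00°
pole (s+40): 40 + j5 → |·| = √(40²+5²) = √1625 ≈ 40.311, ∠ = arctan(5/40) ≈ 7.13°
pole at origin: |s| = 5, ∠ = 90.00° (in denominator)
|L| = 100 · 1.1624e+05 / 1425.2 ≈ 8156
Gain = 20 log₁₀(8156) ≈ 78.23 dB
∠L = 1.92° − 142.13° = -140.21°

78.2 dB, -140.2°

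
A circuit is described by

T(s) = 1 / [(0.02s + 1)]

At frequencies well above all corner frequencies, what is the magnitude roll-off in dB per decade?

-20 dB/decade

Each pole contributes −20 dB/decade at high frequency; each zero contributes +20 dB/decade.
Net: 0 zero(s) − 1 pole(s) → -20 dB/decade.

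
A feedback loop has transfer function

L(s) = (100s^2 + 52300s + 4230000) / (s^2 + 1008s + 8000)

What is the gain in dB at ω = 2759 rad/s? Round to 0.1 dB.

Substitute s = j2759:
Numerator: 100(j2759)^2 + 52300(j2759) + 4230000 = -756978100 + j144295700
Denominator: (j2759)^2 + 1008(j2759) + 8000 = -7604081 + j2781072
|N| = √(756978100² + 144295700²) ≈ 7.7061e+08, ∠N ≈ 169.21°
|D| = √(7604081² + 2781072²) ≈ 8.0967e+06, ∠D ≈ 159.91°
|L| = 7.7061e+08 / 8.0967e+06 ≈ 95.176
Gain = 20 log₁₀(95.176) ≈ 39.57 dB

39.6 dB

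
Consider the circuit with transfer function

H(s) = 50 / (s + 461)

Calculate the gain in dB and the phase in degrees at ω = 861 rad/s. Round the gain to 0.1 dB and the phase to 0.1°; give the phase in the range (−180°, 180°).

-25.8 dB, -61.8°

Substitute s = j861:
Numerator: 50 = 50 + j0
Denominator: (j861) + 461 = 461 + j861
|N| = √(50² + 0²) ≈ 50, ∠N ≈ 0.00°
|D| = √(461² + 861²) ≈ 976.65, ∠D ≈ 61.83°
|H| = 50 / 976.65 ≈ 0.051195
Gain = 20 log₁₀(0.051195) ≈ -25.82 dB
∠H = 0.00° − 61.83° = -61.83°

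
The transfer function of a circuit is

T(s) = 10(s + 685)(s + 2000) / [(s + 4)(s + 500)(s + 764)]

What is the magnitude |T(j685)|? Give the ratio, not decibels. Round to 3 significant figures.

0.0344

At s = jω = j685:
zero (s+685): 685 + j685 → |·| = √(685²+685²) = √938450 ≈ 968.74, ∠ = arctan(685/685) ≈ 45.00°
zero (s+2000): 2000 + j685 → |·| = √(2000²+685²) = √4469225 ≈ 2114.1, ∠ = arctan(685/2000) ≈ 18.91°
pole (s+4): 4 + j685 → |·| = √(4²+685²) = √469241 ≈ 685.01, ∠ = arctan(685/4) ≈ 89.67°
pole (s+500): 500 + j685 → |·| = √(500²+685²) = √719225 ≈ 848.07, ∠ = arctan(685/500) ≈ 53.87°
pole (s+764): 764 + j685 → |·| = √(764²+685²) = √1052921 ≈ 1026.1, ∠ = arctan(685/764) ≈ 41.88°
|T| = 10 · 2.048e+06 / 5.961e+08 ≈ 0.034357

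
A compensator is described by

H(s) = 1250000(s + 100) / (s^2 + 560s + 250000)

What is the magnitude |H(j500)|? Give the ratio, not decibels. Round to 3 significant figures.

2.28e+03

At s = jω = j500:
zero (s+100): 100 + j500 → |·| = √(100²+500²) = √260000 ≈ 509.9, ∠ = arctan(500/100) ≈ 78.69°
quadratic: (j500)² + 560·j500 + 250000 = 0 + j280000 → |·| ≈ 2.8e+05, ∠ ≈ 90.00°
|H| = 1250000 · 509.9 / 2.8e+05 ≈ 2276.3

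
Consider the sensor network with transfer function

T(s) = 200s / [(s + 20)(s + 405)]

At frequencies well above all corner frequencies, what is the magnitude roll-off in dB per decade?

-20 dB/decade

Each pole contributes −20 dB/decade at high frequency; each zero contributes +20 dB/decade.
Net: 1 zero(s) − 2 pole(s) → -20 dB/decade.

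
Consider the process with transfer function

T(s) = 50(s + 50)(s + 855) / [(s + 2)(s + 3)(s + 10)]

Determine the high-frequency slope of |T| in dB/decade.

-20 dB/decade

Each pole contributes −20 dB/decade at high frequency; each zero contributes +20 dB/decade.
Net: 2 zero(s) − 3 pole(s) → -20 dB/decade.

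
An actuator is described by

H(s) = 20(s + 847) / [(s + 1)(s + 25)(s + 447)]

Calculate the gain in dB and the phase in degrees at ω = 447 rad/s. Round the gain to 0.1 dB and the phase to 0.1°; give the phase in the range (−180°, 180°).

-76.4 dB, 166.2°

At s = jω = j447:
zero (s+847): 847 + j447 → |·| = √(847²+447²) = √917218 ≈ 957.71, ∠ = arctan(447/847) ≈ 27.82°
pole (s+1): 1 + j447 → |·| = √(1²+447²) = √199810 ≈ 447, ∠ = arctan(447/1) ≈ 89.87°
pole (s+25): 25 + j447 → |·| = √(25²+447²) = √200434 ≈ 447.7, ∠ = arctan(447/25) ≈ 86.80°
pole (s+447): 447 + j447 → |·| = √(447²+447²) = √399618 ≈ 632.15, ∠ = arctan(447/447) ≈ 45.00°
|H| = 20 · 957.71 / 1.2651e+08 ≈ 0.0001514
Gain = 20 log₁₀(0.0001514) ≈ -76.40 dB
∠H = 27.82° − 221.67° = -193.85° ≡ 166.15° (principal value)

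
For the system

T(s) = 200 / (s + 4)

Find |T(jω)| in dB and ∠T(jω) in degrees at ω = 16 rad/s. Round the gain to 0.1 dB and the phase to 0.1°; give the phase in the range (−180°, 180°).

Substitute s = j16:
Numerator: 200 = 200 + j0
Denominator: (j16) + 4 = 4 + j16
|N| = √(200² + 0²) ≈ 200, ∠N ≈ 0.00°
|D| = √(4² + 16²) ≈ 16.492, ∠D ≈ 75.96°
|T| = 200 / 16.492 ≈ 12.127
Gain = 20 log₁₀(12.127) ≈ 21.68 dB
∠T = 0.00° − 75.96° = -75.96°

21.7 dB, -76.0°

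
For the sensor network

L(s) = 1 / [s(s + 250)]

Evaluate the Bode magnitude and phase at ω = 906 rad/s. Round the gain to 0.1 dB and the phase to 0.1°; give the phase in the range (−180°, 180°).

At s = jω = j906:
pole (s+250): 250 + j906 → |·| = √(250²+906²) = √883336 ≈ 939.86, ∠ = arctan(906/250) ≈ 74.57°
pole at origin: |s| = 906, ∠ = 90.00° (in denominator)
|L| = 1 / 8.5151e+05 ≈ 1.1744e-06
Gain = 20 log₁₀(1.1744e-06) ≈ -118.60 dB
∠L = 0.00° − 164.57° = -164.57°

-118.6 dB, -164.6°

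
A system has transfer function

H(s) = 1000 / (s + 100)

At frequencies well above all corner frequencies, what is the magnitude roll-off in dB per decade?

-20 dB/decade

Each pole contributes −20 dB/decade at high frequency; each zero contributes +20 dB/decade.
Net: 0 zero(s) − 1 pole(s) → -20 dB/decade.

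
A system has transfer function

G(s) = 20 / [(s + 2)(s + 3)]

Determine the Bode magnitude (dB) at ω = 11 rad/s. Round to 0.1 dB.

At s = jω = j11:
pole (s+2): 2 + j11 → |·| = √(2²+11²) = √125 ≈ 11.18, ∠ = arctan(11/2) ≈ 79.70°
pole (s+3): 3 + j11 → |·| = √(3²+11²) = √130 ≈ 11.402, ∠ = arctan(11/3) ≈ 74.74°
|G| = 20 / 127.47 ≈ 0.1569
Gain = 20 log₁₀(0.1569) ≈ -16.09 dB

-16.1 dB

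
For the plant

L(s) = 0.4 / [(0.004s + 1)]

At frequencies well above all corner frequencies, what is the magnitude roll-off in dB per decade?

Each pole contributes −20 dB/decade at high frequency; each zero contributes +20 dB/decade.
Net: 0 zero(s) − 1 pole(s) → -20 dB/decade.

-20 dB/decade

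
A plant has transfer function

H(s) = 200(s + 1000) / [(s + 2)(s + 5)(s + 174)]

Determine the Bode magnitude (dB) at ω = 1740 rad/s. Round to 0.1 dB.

-82.4 dB

At s = jω = j1740:
zero (s+1000): 1000 + j1740 → |·| = √(1000²+1740²) = √4027600 ≈ 2006.9, ∠ = arctan(1740/1000) ≈ 60.11°
pole (s+2): 2 + j1740 → |·| = √(2²+1740²) = √3027604 ≈ 1740, ∠ = arctan(1740/2) ≈ 89.93°
pole (s+5): 5 + j1740 → |·| = √(5²+1740²) = √3027625 ≈ 1740, ∠ = arctan(1740/5) ≈ 89.84°
pole (s+174): 174 + j1740 → |·| = √(174²+1740²) = √3057876 ≈ 1748.7, ∠ = arctan(1740/174) ≈ 84.29°
|H| = 200 · 2006.9 / 5.2944e+09 ≈ 7.5812e-05
Gain = 20 log₁₀(7.5812e-05) ≈ -82.41 dB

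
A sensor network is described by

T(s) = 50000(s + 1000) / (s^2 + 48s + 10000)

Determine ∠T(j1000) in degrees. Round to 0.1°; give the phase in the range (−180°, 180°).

-132.2°

At s = jω = j1000:
zero (s+1000): 1000 + j1000 → |·| = √(1000²+1000²) = √2000000 ≈ 1414.2, ∠ = arctan(1000/1000) ≈ 45.00°
quadratic: (j1000)² + 48·j1000 + 10000 = -990000 + j48000 → |·| ≈ 9.9116e+05, ∠ ≈ 177.22°
∠T = 45.00° − 177.22° = -132.22°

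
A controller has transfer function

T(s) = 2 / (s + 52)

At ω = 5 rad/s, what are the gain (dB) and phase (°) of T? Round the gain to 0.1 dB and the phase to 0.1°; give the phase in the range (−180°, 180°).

-28.3 dB, -5.5°

At s = jω = j5:
pole (s+52): 52 + j5 → |·| = √(52²+5²) = √2729 ≈ 52.24, ∠ = arctan(5/52) ≈ 5.49°
|T| = 2 / 52.24 ≈ 0.038285
Gain = 20 log₁₀(0.038285) ≈ -28.34 dB
∠T = 0.00° − 5.49° = -5.49°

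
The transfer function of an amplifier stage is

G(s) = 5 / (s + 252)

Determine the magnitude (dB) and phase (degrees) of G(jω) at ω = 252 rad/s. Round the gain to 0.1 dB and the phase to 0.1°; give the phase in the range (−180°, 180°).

Substitute s = j252:
Numerator: 5 = 5 + j0
Denominator: (j252) + 252 = 252 + j252
|N| = √(5² + 0²) ≈ 5, ∠N ≈ 0.00°
|D| = √(252² + 252²) ≈ 356.38, ∠D ≈ 45.00°
|G| = 5 / 356.38 ≈ 0.01403
Gain = 20 log₁₀(0.01403) ≈ -37.06 dB
∠G = 0.00° − 45.00° = -45.00°

-37.1 dB, -45.0°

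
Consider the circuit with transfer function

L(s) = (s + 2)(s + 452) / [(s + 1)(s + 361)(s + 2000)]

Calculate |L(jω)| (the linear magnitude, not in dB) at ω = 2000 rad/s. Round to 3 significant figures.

0.000357

At s = jω = j2000:
zero (s+2): 2 + j2000 → |·| = √(2²+2000²) = √4000004 ≈ 2000, ∠ = arctan(2000/2) ≈ 89.94°
zero (s+452): 452 + j2000 → |·| = √(452²+2000²) = √4204304 ≈ 2050.4, ∠ = arctan(2000/452) ≈ 77.27°
pole (s+1): 1 + j2000 → |·| = √(1²+2000²) = √4000001 ≈ 2000, ∠ = arctan(2000/1) ≈ 89.97°
pole (s+361): 361 + j2000 → |·| = √(361²+2000²) = √4130321 ≈ 2032.3, ∠ = arctan(2000/361) ≈ 79.77°
pole (s+2000): 2000 + j2000 → |·| = √(2000²+2000²) = √8000000 ≈ 2828.4, ∠ = arctan(2000/2000) ≈ 45.00°
|L| = 1 · 4.1008e+06 / 1.1496e+10 ≈ 0.00035672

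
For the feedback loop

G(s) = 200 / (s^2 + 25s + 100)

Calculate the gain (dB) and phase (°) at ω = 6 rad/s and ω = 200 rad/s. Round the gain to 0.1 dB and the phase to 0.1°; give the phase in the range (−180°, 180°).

Substitute s = j6:
Numerator: 200 = 200 + j0
Denominator: (j6)^2 + 25(j6) + 100 = 64 + j150
|N| = √(200² + 0²) ≈ 200, ∠N ≈ 0.00°
|D| = √(64² + 150²) ≈ 163.08, ∠D ≈ 66.89°
|G| = 200 / 163.08 ≈ 1.2264
Gain = 20 log₁₀(1.2264) ≈ 1.77 dB
∠G = 0.00° − 66.89° = -66.89°

Substitute s = j200:
Numerator: 200 = 200 + j0
Denominator: (j200)^2 + 25(j200) + 100 = -39900 + j5000
|N| = √(200² + 0²) ≈ 200, ∠N ≈ 0.00°
|D| = √(39900² + 5000²) ≈ 40212, ∠D ≈ 172.86°
|G| = 200 / 40212 ≈ 0.0049736
Gain = 20 log₁₀(0.0049736) ≈ -46.07 dB
∠G = 0.00° − 172.86° = -172.86°

ω = 6: 1.8 dB, -66.9°; ω = 200: -46.1 dB, -172.9°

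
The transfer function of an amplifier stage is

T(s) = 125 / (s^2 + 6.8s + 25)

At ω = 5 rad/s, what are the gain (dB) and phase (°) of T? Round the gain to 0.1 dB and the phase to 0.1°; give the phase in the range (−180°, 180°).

At s = jω = j5:
quadratic: (j5)² + 6.8·j5 + 25 = 0 + j34 → |·| ≈ 34, ∠ ≈ 90.00°
|T| = 125 / 34 ≈ 3.6765
Gain = 20 log₁₀(3.6765) ≈ 11.31 dB
∠T = 0.00° − 90.00° = -90.00°

11.3 dB, -90.0°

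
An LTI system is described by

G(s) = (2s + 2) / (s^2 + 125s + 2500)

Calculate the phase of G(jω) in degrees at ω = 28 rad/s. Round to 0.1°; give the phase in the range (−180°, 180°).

24.1°

Substitute s = j28:
Numerator: 2(j28) + 2 = 2 + j56
Denominator: (j28)^2 + 125(j28) + 2500 = 1716 + j3500
|N| = √(2² + 56²) ≈ 56.036, ∠N ≈ 87.95°
|D| = √(1716² + 3500²) ≈ 3898, ∠D ≈ 63.88°
∠G = 87.95° − 63.88° = 24.07°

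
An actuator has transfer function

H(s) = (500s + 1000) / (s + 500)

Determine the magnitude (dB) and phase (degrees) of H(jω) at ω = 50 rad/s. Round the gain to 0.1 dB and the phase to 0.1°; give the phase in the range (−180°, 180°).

Substitute s = j50:
Numerator: 500(j50) + 1000 = 1000 + j25000
Denominator: (j50) + 500 = 500 + j50
|N| = √(1000² + 25000²) ≈ 25020, ∠N ≈ 87.71°
|D| = √(500² + 50²) ≈ 502.49, ∠D ≈ 5.71°
|H| = 25020 / 502.49 ≈ 49.792
Gain = 20 log₁₀(49.792) ≈ 33.94 dB
∠H = 87.71° − 5.71° = 82.00°

33.9 dB, 82.0°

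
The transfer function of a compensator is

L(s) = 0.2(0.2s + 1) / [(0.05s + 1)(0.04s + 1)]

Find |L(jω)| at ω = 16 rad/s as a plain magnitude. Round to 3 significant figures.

At ω = 16 rad/s:
zero (1 + j16·0.2) = 1 + j3.2 → |·| ≈ 3.3526, ∠ ≈ 72.65°
pole (1 + j16·0.05) = 1 + j0.8 → |·| ≈ 1.2806, ∠ ≈ 38.66°
pole (1 + j16·0.04) = 1 + j0.64 → |·| ≈ 1.1873, ∠ ≈ 32.62°
|L| = 0.2 · 3.3526 / (1.2806 · 1.1873) ≈ 0.441

0.441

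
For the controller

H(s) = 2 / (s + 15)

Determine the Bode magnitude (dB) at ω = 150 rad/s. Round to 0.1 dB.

Substitute s = j150:
Numerator: 2 = 2 + j0
Denominator: (j150) + 15 = 15 + j150
|N| = √(2² + 0²) ≈ 2, ∠N ≈ 0.00°
|D| = √(15² + 150²) ≈ 150.75, ∠D ≈ 84.29°
|H| = 2 / 150.75 ≈ 0.013267
Gain = 20 log₁₀(0.013267) ≈ -37.54 dB

-37.5 dB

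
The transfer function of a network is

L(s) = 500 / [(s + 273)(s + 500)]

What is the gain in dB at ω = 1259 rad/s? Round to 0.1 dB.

-70.9 dB

At s = jω = j1259:
pole (s+273): 273 + j1259 → |·| = √(273²+1259²) = √1659610 ≈ 1288.3, ∠ = arctan(1259/273) ≈ 77.77°
pole (s+500): 500 + j1259 → |·| = √(500²+1259²) = √1835081 ≈ 1354.7, ∠ = arctan(1259/500) ≈ 68.34°
|L| = 500 / 1.7453e+06 ≈ 0.00028648
Gain = 20 log₁₀(0.00028648) ≈ -70.86 dB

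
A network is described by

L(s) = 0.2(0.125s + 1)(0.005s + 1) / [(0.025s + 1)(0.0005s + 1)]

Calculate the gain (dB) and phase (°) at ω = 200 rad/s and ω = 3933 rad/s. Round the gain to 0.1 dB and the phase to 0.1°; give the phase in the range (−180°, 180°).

ω = 200: 2.8 dB, 48.3°; ω = 3933: 19.0 dB, 24.5°

At ω = 200 rad/s:
zero (1 + j200·0.125) = 1 + j25 → |·| ≈ 25.02, ∠ ≈ 87.71°
zero (1 + j200·0.005) = 1 + j1 → |·| ≈ 1.4142, ∠ ≈ 45.00°
pole (1 + j200·0.025) = 1 + j5 → |·| ≈ 5.099, ∠ ≈ 78.69°
pole (1 + j200·0.0005) = 1 + j0.1 → |·| ≈ 1.005, ∠ ≈ 5.71°
|L| = 0.2 · 25.02 · 1.4142 / (5.099 · 1.005) ≈ 1.3809
Gain = 20 log₁₀(1.3809) ≈ 2.80 dB
∠L = (87.71° + 45.00°) − (78.69° + 5.71°) = 48.31°

At ω = 3933 rad/s:
zero (1 + j3933·0.125) = 1 + j491.625 → |·| ≈ 491.63, ∠ ≈ 89.88°
zero (1 + j3933·0.005) = 1 + j19.665 → |·| ≈ 19.69, ∠ ≈ 87.09°
pole (1 + j3933·0.025) = 1 + j98.325 → |·| ≈ 98.33, ∠ ≈ 89.42°
pole (1 + j3933·0.0005) = 1 + j1.9665 → |·| ≈ 2.2062, ∠ ≈ 63.05°
|L| = 0.2 · 491.63 · 19.69 / (98.33 · 2.2062) ≈ 8.9245
Gain = 20 log₁₀(8.9245) ≈ 19.01 dB
∠L = (89.88° + 87.09°) − (89.42° + 63.05°) = 24.50°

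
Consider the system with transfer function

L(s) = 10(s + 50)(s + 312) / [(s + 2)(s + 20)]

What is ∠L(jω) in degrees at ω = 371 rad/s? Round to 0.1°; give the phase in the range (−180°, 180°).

At s = jω = j371:
zero (s+50): 50 + j371 → |·| = √(50²+371²) = √140141 ≈ 374.35, ∠ = arctan(371/50) ≈ 82.32°
zero (s+312): 312 + j371 → |·| = √(312²+371²) = √234985 ≈ 484.75, ∠ = arctan(371/312) ≈ 49.94°
pole (s+2): 2 + j371 → |·| = √(2²+371²) = √137645 ≈ 371.01, ∠ = arctan(371/2) ≈ 89.69°
pole (s+20): 20 + j371 → |·| = √(20²+371²) = √138041 ≈ 371.54, ∠ = arctan(371/20) ≈ 86.91°
∠L = 132.26° − 176.60° = -44.34°

-44.3°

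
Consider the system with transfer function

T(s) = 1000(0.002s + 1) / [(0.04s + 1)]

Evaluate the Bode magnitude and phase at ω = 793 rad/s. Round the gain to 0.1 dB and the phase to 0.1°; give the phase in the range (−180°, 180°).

At ω = 793 rad/s:
zero (1 + j793·0.002) = 1 + j1.586 → |·| ≈ 1.8749, ∠ ≈ 57.77°
pole (1 + j793·0.04) = 1 + j31.72 → |·| ≈ 31.736, ∠ ≈ 88.19°
|T| = 1000 · 1.8749 / (31.736) ≈ 59.078
Gain = 20 log₁₀(59.078) ≈ 35.43 dB
∠T = (57.77°) − (88.19°) = -30.42°

35.4 dB, -30.4°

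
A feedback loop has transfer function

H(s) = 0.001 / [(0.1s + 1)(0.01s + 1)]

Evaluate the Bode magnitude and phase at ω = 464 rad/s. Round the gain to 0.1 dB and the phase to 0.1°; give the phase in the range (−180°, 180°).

-106.9 dB, -166.6°

At ω = 464 rad/s:
pole (1 + j464·0.1) = 1 + j46.4 → |·| ≈ 46.411, ∠ ≈ 88.77°
pole (1 + j464·0.01) = 1 + j4.64 → |·| ≈ 4.7465, ∠ ≈ 77.84°
|H| = 0.001 · 1 / (46.411 · 4.7465) ≈ 4.5395e-06
Gain = 20 log₁₀(4.5395e-06) ≈ -106.86 dB
∠H = (0°) − (88.77° + 77.84°) = -166.61°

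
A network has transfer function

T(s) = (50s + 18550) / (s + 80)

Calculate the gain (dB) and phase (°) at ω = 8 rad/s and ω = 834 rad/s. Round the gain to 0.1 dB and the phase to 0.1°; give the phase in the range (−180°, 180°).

ω = 8: 47.3 dB, -4.5°; ω = 834: 34.7 dB, -18.5°

Substitute s = j8:
Numerator: 50(j8) + 18550 = 18550 + j400
Denominator: (j8) + 80 = 80 + j8
|N| = √(18550² + 400²) ≈ 18554, ∠N ≈ 1.24°
|D| = √(80² + 8²) ≈ 80.399, ∠D ≈ 5.71°
|T| = 18554 / 80.399 ≈ 230.77
Gain = 20 log₁₀(230.77) ≈ 47.26 dB
∠T = 1.24° − 5.71° = -4.47°

Substitute s = j834:
Numerator: 50(j834) + 18550 = 18550 + j41700
Denominator: (j834) + 80 = 80 + j834
|N| = √(18550² + 41700²) ≈ 45640, ∠N ≈ 66.02°
|D| = √(80² + 834²) ≈ 837.83, ∠D ≈ 84.52°
|T| = 45640 / 837.83 ≈ 54.474
Gain = 20 log₁₀(54.474) ≈ 34.72 dB
∠T = 66.02° − 84.52° = -18.50°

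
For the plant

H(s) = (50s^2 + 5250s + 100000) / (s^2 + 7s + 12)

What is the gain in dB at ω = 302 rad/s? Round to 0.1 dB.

34.3 dB

Substitute s = j302:
Numerator: 50(j302)^2 + 5250(j302) + 100000 = -4460200 + j1585500
Denominator: (j302)^2 + 7(j302) + 12 = -91192 + j2114
|N| = √(4460200² + 1585500²) ≈ 4.7336e+06, ∠N ≈ 160.43°
|D| = √(91192² + 2114²) ≈ 91216, ∠D ≈ 178.67°
|H| = 4.7336e+06 / 91216 ≈ 51.894
Gain = 20 log₁₀(51.894) ≈ 34.30 dB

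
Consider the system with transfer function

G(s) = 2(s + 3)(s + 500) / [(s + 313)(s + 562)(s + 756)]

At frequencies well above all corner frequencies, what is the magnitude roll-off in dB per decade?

-20 dB/decade

Each pole contributes −20 dB/decade at high frequency; each zero contributes +20 dB/decade.
Net: 2 zero(s) − 3 pole(s) → -20 dB/decade.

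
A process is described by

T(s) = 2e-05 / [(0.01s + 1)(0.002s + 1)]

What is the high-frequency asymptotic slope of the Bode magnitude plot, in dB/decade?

-40 dB/decade

Each pole contributes −20 dB/decade at high frequency; each zero contributes +20 dB/decade.
Net: 0 zero(s) − 2 pole(s) → -40 dB/decade.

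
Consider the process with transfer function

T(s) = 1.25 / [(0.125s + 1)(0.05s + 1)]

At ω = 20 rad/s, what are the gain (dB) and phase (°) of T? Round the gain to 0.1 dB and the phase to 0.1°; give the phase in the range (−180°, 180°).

At ω = 20 rad/s:
pole (1 + j20·0.125) = 1 + j2.5 → |·| ≈ 2.6926, ∠ ≈ 68.20°
pole (1 + j20·0.05) = 1 + j1 → |·| ≈ 1.4142, ∠ ≈ 45.00°
|T| = 1.25 · 1 / (2.6926 · 1.4142) ≈ 0.32827
Gain = 20 log₁₀(0.32827) ≈ -9.68 dB
∠T = (0°) − (68.20° + 45.00°) = -113.20°

-9.7 dB, -113.2°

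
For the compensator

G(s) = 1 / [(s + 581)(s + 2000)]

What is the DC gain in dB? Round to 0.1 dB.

G(0) = 1 / (581·2000) ≈ 8.6059e-07
20 log₁₀(8.6059e-07) ≈ -121.30 dB

-121.3 dB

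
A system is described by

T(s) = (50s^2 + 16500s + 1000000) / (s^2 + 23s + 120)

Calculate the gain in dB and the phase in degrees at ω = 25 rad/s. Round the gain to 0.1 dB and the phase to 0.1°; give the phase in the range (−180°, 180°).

62.8 dB, -108.2°

Substitute s = j25:
Numerator: 50(j25)^2 + 16500(j25) + 1000000 = 968750 + j412500
Denominator: (j25)^2 + 23(j25) + 120 = -505 + j575
|N| = √(968750² + 412500²) ≈ 1.0529e+06, ∠N ≈ 23.06°
|D| = √(505² + 575²) ≈ 765.28, ∠D ≈ 131.29°
|T| = 1.0529e+06 / 765.28 ≈ 1375.8
Gain = 20 log₁₀(1375.8) ≈ 62.77 dB
∠T = 23.06° − 131.29° = -108.23°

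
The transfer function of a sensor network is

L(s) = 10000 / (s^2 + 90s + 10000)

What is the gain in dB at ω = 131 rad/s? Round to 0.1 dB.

At s = jω = j131:
quadratic: (j131)² + 90·j131 + 10000 = -7161 + j11790 → |·| ≈ 13794, ∠ ≈ 121.27°
|L| = 10000 / 13794 ≈ 0.72495
Gain = 20 log₁₀(0.72495) ≈ -2.79 dB

-2.8 dB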